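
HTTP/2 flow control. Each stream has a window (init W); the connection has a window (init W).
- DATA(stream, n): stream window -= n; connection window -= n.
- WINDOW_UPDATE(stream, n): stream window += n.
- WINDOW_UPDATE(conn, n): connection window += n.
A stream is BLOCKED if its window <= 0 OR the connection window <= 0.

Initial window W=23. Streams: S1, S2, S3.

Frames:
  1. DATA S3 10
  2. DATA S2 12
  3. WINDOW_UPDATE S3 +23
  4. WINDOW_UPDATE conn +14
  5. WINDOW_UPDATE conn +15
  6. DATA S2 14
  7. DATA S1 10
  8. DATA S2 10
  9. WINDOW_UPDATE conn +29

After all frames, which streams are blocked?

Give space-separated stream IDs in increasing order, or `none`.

Op 1: conn=13 S1=23 S2=23 S3=13 blocked=[]
Op 2: conn=1 S1=23 S2=11 S3=13 blocked=[]
Op 3: conn=1 S1=23 S2=11 S3=36 blocked=[]
Op 4: conn=15 S1=23 S2=11 S3=36 blocked=[]
Op 5: conn=30 S1=23 S2=11 S3=36 blocked=[]
Op 6: conn=16 S1=23 S2=-3 S3=36 blocked=[2]
Op 7: conn=6 S1=13 S2=-3 S3=36 blocked=[2]
Op 8: conn=-4 S1=13 S2=-13 S3=36 blocked=[1, 2, 3]
Op 9: conn=25 S1=13 S2=-13 S3=36 blocked=[2]

Answer: S2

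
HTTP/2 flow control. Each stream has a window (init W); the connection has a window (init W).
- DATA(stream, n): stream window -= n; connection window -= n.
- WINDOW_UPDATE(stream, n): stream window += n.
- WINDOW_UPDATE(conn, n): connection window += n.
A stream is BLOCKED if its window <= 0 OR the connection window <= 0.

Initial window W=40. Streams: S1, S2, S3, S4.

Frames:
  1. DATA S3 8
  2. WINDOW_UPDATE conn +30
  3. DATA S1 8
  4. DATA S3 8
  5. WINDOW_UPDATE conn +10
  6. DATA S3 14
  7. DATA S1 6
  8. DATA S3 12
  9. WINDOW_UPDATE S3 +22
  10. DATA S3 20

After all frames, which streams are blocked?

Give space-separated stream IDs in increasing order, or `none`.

Op 1: conn=32 S1=40 S2=40 S3=32 S4=40 blocked=[]
Op 2: conn=62 S1=40 S2=40 S3=32 S4=40 blocked=[]
Op 3: conn=54 S1=32 S2=40 S3=32 S4=40 blocked=[]
Op 4: conn=46 S1=32 S2=40 S3=24 S4=40 blocked=[]
Op 5: conn=56 S1=32 S2=40 S3=24 S4=40 blocked=[]
Op 6: conn=42 S1=32 S2=40 S3=10 S4=40 blocked=[]
Op 7: conn=36 S1=26 S2=40 S3=10 S4=40 blocked=[]
Op 8: conn=24 S1=26 S2=40 S3=-2 S4=40 blocked=[3]
Op 9: conn=24 S1=26 S2=40 S3=20 S4=40 blocked=[]
Op 10: conn=4 S1=26 S2=40 S3=0 S4=40 blocked=[3]

Answer: S3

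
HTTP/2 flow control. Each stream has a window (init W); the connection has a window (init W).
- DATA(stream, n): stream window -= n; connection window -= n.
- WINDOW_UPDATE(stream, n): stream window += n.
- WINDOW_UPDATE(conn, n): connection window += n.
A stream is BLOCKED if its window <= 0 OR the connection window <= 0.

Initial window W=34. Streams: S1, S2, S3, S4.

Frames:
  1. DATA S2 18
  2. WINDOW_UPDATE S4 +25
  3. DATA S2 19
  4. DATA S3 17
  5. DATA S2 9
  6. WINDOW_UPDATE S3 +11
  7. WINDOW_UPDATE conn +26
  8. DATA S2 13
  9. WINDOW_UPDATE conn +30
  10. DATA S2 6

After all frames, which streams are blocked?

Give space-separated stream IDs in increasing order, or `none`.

Op 1: conn=16 S1=34 S2=16 S3=34 S4=34 blocked=[]
Op 2: conn=16 S1=34 S2=16 S3=34 S4=59 blocked=[]
Op 3: conn=-3 S1=34 S2=-3 S3=34 S4=59 blocked=[1, 2, 3, 4]
Op 4: conn=-20 S1=34 S2=-3 S3=17 S4=59 blocked=[1, 2, 3, 4]
Op 5: conn=-29 S1=34 S2=-12 S3=17 S4=59 blocked=[1, 2, 3, 4]
Op 6: conn=-29 S1=34 S2=-12 S3=28 S4=59 blocked=[1, 2, 3, 4]
Op 7: conn=-3 S1=34 S2=-12 S3=28 S4=59 blocked=[1, 2, 3, 4]
Op 8: conn=-16 S1=34 S2=-25 S3=28 S4=59 blocked=[1, 2, 3, 4]
Op 9: conn=14 S1=34 S2=-25 S3=28 S4=59 blocked=[2]
Op 10: conn=8 S1=34 S2=-31 S3=28 S4=59 blocked=[2]

Answer: S2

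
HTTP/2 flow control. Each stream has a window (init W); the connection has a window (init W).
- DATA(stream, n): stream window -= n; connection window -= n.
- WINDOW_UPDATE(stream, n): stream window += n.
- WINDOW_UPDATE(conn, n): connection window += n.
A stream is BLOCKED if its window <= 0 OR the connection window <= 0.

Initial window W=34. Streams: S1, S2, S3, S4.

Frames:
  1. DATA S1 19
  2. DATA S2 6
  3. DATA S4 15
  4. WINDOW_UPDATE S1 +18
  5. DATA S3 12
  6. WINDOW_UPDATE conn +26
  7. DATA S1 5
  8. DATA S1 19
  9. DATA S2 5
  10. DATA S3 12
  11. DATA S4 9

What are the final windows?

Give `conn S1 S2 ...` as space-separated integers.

Op 1: conn=15 S1=15 S2=34 S3=34 S4=34 blocked=[]
Op 2: conn=9 S1=15 S2=28 S3=34 S4=34 blocked=[]
Op 3: conn=-6 S1=15 S2=28 S3=34 S4=19 blocked=[1, 2, 3, 4]
Op 4: conn=-6 S1=33 S2=28 S3=34 S4=19 blocked=[1, 2, 3, 4]
Op 5: conn=-18 S1=33 S2=28 S3=22 S4=19 blocked=[1, 2, 3, 4]
Op 6: conn=8 S1=33 S2=28 S3=22 S4=19 blocked=[]
Op 7: conn=3 S1=28 S2=28 S3=22 S4=19 blocked=[]
Op 8: conn=-16 S1=9 S2=28 S3=22 S4=19 blocked=[1, 2, 3, 4]
Op 9: conn=-21 S1=9 S2=23 S3=22 S4=19 blocked=[1, 2, 3, 4]
Op 10: conn=-33 S1=9 S2=23 S3=10 S4=19 blocked=[1, 2, 3, 4]
Op 11: conn=-42 S1=9 S2=23 S3=10 S4=10 blocked=[1, 2, 3, 4]

Answer: -42 9 23 10 10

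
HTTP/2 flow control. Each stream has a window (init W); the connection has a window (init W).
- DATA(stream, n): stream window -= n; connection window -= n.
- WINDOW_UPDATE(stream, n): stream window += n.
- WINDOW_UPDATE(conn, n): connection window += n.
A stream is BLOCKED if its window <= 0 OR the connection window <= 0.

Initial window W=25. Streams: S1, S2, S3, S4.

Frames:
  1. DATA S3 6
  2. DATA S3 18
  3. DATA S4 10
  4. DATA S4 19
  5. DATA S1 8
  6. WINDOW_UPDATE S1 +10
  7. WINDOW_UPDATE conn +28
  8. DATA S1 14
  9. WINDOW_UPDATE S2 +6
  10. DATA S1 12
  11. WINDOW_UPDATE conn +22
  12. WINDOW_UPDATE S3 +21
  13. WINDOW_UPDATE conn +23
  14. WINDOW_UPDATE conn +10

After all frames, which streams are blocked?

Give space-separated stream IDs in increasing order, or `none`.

Op 1: conn=19 S1=25 S2=25 S3=19 S4=25 blocked=[]
Op 2: conn=1 S1=25 S2=25 S3=1 S4=25 blocked=[]
Op 3: conn=-9 S1=25 S2=25 S3=1 S4=15 blocked=[1, 2, 3, 4]
Op 4: conn=-28 S1=25 S2=25 S3=1 S4=-4 blocked=[1, 2, 3, 4]
Op 5: conn=-36 S1=17 S2=25 S3=1 S4=-4 blocked=[1, 2, 3, 4]
Op 6: conn=-36 S1=27 S2=25 S3=1 S4=-4 blocked=[1, 2, 3, 4]
Op 7: conn=-8 S1=27 S2=25 S3=1 S4=-4 blocked=[1, 2, 3, 4]
Op 8: conn=-22 S1=13 S2=25 S3=1 S4=-4 blocked=[1, 2, 3, 4]
Op 9: conn=-22 S1=13 S2=31 S3=1 S4=-4 blocked=[1, 2, 3, 4]
Op 10: conn=-34 S1=1 S2=31 S3=1 S4=-4 blocked=[1, 2, 3, 4]
Op 11: conn=-12 S1=1 S2=31 S3=1 S4=-4 blocked=[1, 2, 3, 4]
Op 12: conn=-12 S1=1 S2=31 S3=22 S4=-4 blocked=[1, 2, 3, 4]
Op 13: conn=11 S1=1 S2=31 S3=22 S4=-4 blocked=[4]
Op 14: conn=21 S1=1 S2=31 S3=22 S4=-4 blocked=[4]

Answer: S4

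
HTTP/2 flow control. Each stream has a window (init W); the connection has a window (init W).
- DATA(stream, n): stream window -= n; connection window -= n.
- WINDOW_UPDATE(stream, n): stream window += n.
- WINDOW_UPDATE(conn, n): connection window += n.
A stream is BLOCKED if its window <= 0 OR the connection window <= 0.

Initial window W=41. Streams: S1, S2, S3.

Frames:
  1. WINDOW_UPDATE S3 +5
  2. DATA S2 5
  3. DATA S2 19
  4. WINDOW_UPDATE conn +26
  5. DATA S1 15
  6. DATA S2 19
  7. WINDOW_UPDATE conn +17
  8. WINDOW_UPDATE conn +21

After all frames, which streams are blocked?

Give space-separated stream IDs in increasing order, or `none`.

Answer: S2

Derivation:
Op 1: conn=41 S1=41 S2=41 S3=46 blocked=[]
Op 2: conn=36 S1=41 S2=36 S3=46 blocked=[]
Op 3: conn=17 S1=41 S2=17 S3=46 blocked=[]
Op 4: conn=43 S1=41 S2=17 S3=46 blocked=[]
Op 5: conn=28 S1=26 S2=17 S3=46 blocked=[]
Op 6: conn=9 S1=26 S2=-2 S3=46 blocked=[2]
Op 7: conn=26 S1=26 S2=-2 S3=46 blocked=[2]
Op 8: conn=47 S1=26 S2=-2 S3=46 blocked=[2]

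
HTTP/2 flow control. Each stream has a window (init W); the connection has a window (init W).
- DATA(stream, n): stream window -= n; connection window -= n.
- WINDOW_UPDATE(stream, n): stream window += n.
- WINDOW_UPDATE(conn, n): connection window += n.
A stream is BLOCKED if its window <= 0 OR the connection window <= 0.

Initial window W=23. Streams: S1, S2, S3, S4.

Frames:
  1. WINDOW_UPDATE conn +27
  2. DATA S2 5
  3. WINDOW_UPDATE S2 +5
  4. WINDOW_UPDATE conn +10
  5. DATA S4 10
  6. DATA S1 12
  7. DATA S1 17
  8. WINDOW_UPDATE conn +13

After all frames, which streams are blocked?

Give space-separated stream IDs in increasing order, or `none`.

Op 1: conn=50 S1=23 S2=23 S3=23 S4=23 blocked=[]
Op 2: conn=45 S1=23 S2=18 S3=23 S4=23 blocked=[]
Op 3: conn=45 S1=23 S2=23 S3=23 S4=23 blocked=[]
Op 4: conn=55 S1=23 S2=23 S3=23 S4=23 blocked=[]
Op 5: conn=45 S1=23 S2=23 S3=23 S4=13 blocked=[]
Op 6: conn=33 S1=11 S2=23 S3=23 S4=13 blocked=[]
Op 7: conn=16 S1=-6 S2=23 S3=23 S4=13 blocked=[1]
Op 8: conn=29 S1=-6 S2=23 S3=23 S4=13 blocked=[1]

Answer: S1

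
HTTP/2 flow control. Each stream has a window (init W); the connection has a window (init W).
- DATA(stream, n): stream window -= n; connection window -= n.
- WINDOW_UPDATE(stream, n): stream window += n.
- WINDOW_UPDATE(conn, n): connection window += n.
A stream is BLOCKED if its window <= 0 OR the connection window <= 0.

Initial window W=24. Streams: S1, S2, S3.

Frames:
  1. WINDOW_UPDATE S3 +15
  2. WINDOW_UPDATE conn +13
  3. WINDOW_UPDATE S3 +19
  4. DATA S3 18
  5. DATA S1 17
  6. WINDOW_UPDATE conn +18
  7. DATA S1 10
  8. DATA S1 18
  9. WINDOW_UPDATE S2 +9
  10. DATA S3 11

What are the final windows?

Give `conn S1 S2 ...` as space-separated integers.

Answer: -19 -21 33 29

Derivation:
Op 1: conn=24 S1=24 S2=24 S3=39 blocked=[]
Op 2: conn=37 S1=24 S2=24 S3=39 blocked=[]
Op 3: conn=37 S1=24 S2=24 S3=58 blocked=[]
Op 4: conn=19 S1=24 S2=24 S3=40 blocked=[]
Op 5: conn=2 S1=7 S2=24 S3=40 blocked=[]
Op 6: conn=20 S1=7 S2=24 S3=40 blocked=[]
Op 7: conn=10 S1=-3 S2=24 S3=40 blocked=[1]
Op 8: conn=-8 S1=-21 S2=24 S3=40 blocked=[1, 2, 3]
Op 9: conn=-8 S1=-21 S2=33 S3=40 blocked=[1, 2, 3]
Op 10: conn=-19 S1=-21 S2=33 S3=29 blocked=[1, 2, 3]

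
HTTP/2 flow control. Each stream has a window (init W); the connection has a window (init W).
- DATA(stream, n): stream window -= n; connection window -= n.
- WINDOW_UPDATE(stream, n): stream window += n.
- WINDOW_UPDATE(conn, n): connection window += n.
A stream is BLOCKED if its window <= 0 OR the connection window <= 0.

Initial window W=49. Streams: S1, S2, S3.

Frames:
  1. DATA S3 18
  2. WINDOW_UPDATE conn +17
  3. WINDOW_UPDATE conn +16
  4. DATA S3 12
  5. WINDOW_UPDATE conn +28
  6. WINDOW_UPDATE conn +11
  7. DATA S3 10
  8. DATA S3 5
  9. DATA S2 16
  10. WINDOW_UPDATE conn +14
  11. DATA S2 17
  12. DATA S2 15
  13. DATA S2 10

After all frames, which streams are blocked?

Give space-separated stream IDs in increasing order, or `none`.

Answer: S2

Derivation:
Op 1: conn=31 S1=49 S2=49 S3=31 blocked=[]
Op 2: conn=48 S1=49 S2=49 S3=31 blocked=[]
Op 3: conn=64 S1=49 S2=49 S3=31 blocked=[]
Op 4: conn=52 S1=49 S2=49 S3=19 blocked=[]
Op 5: conn=80 S1=49 S2=49 S3=19 blocked=[]
Op 6: conn=91 S1=49 S2=49 S3=19 blocked=[]
Op 7: conn=81 S1=49 S2=49 S3=9 blocked=[]
Op 8: conn=76 S1=49 S2=49 S3=4 blocked=[]
Op 9: conn=60 S1=49 S2=33 S3=4 blocked=[]
Op 10: conn=74 S1=49 S2=33 S3=4 blocked=[]
Op 11: conn=57 S1=49 S2=16 S3=4 blocked=[]
Op 12: conn=42 S1=49 S2=1 S3=4 blocked=[]
Op 13: conn=32 S1=49 S2=-9 S3=4 blocked=[2]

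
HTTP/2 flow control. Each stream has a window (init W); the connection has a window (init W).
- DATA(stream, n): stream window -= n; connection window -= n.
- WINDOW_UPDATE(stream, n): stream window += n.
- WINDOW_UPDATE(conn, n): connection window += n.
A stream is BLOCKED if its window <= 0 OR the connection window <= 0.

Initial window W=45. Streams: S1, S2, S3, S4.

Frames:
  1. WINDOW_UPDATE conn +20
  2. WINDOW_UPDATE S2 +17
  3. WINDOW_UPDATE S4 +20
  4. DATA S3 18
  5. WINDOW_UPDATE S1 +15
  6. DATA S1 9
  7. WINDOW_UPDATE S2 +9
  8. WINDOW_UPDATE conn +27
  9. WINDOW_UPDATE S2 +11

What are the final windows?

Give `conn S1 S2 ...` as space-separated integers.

Answer: 65 51 82 27 65

Derivation:
Op 1: conn=65 S1=45 S2=45 S3=45 S4=45 blocked=[]
Op 2: conn=65 S1=45 S2=62 S3=45 S4=45 blocked=[]
Op 3: conn=65 S1=45 S2=62 S3=45 S4=65 blocked=[]
Op 4: conn=47 S1=45 S2=62 S3=27 S4=65 blocked=[]
Op 5: conn=47 S1=60 S2=62 S3=27 S4=65 blocked=[]
Op 6: conn=38 S1=51 S2=62 S3=27 S4=65 blocked=[]
Op 7: conn=38 S1=51 S2=71 S3=27 S4=65 blocked=[]
Op 8: conn=65 S1=51 S2=71 S3=27 S4=65 blocked=[]
Op 9: conn=65 S1=51 S2=82 S3=27 S4=65 blocked=[]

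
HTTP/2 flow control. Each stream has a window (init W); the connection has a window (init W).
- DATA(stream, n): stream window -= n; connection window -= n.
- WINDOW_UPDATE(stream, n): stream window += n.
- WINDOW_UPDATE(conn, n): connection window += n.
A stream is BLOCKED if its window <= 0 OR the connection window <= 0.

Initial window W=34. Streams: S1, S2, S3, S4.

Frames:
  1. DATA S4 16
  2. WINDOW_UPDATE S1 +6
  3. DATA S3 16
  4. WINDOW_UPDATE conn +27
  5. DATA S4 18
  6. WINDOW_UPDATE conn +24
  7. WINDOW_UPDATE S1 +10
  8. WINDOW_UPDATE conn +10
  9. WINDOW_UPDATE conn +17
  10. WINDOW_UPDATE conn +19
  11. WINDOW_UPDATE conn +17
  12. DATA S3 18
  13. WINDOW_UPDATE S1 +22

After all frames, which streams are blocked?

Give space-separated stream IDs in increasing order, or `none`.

Answer: S3 S4

Derivation:
Op 1: conn=18 S1=34 S2=34 S3=34 S4=18 blocked=[]
Op 2: conn=18 S1=40 S2=34 S3=34 S4=18 blocked=[]
Op 3: conn=2 S1=40 S2=34 S3=18 S4=18 blocked=[]
Op 4: conn=29 S1=40 S2=34 S3=18 S4=18 blocked=[]
Op 5: conn=11 S1=40 S2=34 S3=18 S4=0 blocked=[4]
Op 6: conn=35 S1=40 S2=34 S3=18 S4=0 blocked=[4]
Op 7: conn=35 S1=50 S2=34 S3=18 S4=0 blocked=[4]
Op 8: conn=45 S1=50 S2=34 S3=18 S4=0 blocked=[4]
Op 9: conn=62 S1=50 S2=34 S3=18 S4=0 blocked=[4]
Op 10: conn=81 S1=50 S2=34 S3=18 S4=0 blocked=[4]
Op 11: conn=98 S1=50 S2=34 S3=18 S4=0 blocked=[4]
Op 12: conn=80 S1=50 S2=34 S3=0 S4=0 blocked=[3, 4]
Op 13: conn=80 S1=72 S2=34 S3=0 S4=0 blocked=[3, 4]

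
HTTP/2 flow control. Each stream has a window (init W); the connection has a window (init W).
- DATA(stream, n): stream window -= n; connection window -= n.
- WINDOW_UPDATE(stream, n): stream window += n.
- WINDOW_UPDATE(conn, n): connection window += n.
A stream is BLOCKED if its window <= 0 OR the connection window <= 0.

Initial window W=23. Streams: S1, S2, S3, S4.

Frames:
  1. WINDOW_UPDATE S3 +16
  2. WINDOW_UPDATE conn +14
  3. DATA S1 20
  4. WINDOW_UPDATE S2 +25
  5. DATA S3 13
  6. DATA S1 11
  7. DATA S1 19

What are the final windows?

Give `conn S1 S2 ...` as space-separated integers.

Op 1: conn=23 S1=23 S2=23 S3=39 S4=23 blocked=[]
Op 2: conn=37 S1=23 S2=23 S3=39 S4=23 blocked=[]
Op 3: conn=17 S1=3 S2=23 S3=39 S4=23 blocked=[]
Op 4: conn=17 S1=3 S2=48 S3=39 S4=23 blocked=[]
Op 5: conn=4 S1=3 S2=48 S3=26 S4=23 blocked=[]
Op 6: conn=-7 S1=-8 S2=48 S3=26 S4=23 blocked=[1, 2, 3, 4]
Op 7: conn=-26 S1=-27 S2=48 S3=26 S4=23 blocked=[1, 2, 3, 4]

Answer: -26 -27 48 26 23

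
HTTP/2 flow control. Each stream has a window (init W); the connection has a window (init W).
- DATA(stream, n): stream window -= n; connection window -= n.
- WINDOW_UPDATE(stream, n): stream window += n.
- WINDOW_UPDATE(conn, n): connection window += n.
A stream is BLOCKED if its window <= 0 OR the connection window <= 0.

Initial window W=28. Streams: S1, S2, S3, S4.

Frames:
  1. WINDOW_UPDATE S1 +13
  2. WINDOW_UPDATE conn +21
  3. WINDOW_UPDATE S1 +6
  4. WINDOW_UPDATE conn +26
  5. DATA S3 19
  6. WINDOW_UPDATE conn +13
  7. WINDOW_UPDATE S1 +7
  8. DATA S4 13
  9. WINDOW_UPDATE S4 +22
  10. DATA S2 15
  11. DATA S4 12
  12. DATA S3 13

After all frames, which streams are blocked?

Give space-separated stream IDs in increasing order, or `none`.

Op 1: conn=28 S1=41 S2=28 S3=28 S4=28 blocked=[]
Op 2: conn=49 S1=41 S2=28 S3=28 S4=28 blocked=[]
Op 3: conn=49 S1=47 S2=28 S3=28 S4=28 blocked=[]
Op 4: conn=75 S1=47 S2=28 S3=28 S4=28 blocked=[]
Op 5: conn=56 S1=47 S2=28 S3=9 S4=28 blocked=[]
Op 6: conn=69 S1=47 S2=28 S3=9 S4=28 blocked=[]
Op 7: conn=69 S1=54 S2=28 S3=9 S4=28 blocked=[]
Op 8: conn=56 S1=54 S2=28 S3=9 S4=15 blocked=[]
Op 9: conn=56 S1=54 S2=28 S3=9 S4=37 blocked=[]
Op 10: conn=41 S1=54 S2=13 S3=9 S4=37 blocked=[]
Op 11: conn=29 S1=54 S2=13 S3=9 S4=25 blocked=[]
Op 12: conn=16 S1=54 S2=13 S3=-4 S4=25 blocked=[3]

Answer: S3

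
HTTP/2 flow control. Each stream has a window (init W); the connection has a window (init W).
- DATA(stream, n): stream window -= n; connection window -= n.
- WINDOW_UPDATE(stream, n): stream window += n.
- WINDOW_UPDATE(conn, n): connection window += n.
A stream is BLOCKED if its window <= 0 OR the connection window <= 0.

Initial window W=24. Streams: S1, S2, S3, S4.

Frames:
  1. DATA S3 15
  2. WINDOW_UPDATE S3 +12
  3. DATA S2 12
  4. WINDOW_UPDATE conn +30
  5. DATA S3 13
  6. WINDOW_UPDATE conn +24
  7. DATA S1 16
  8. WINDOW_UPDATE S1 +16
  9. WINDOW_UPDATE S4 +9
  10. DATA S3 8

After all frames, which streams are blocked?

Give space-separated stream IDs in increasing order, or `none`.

Answer: S3

Derivation:
Op 1: conn=9 S1=24 S2=24 S3=9 S4=24 blocked=[]
Op 2: conn=9 S1=24 S2=24 S3=21 S4=24 blocked=[]
Op 3: conn=-3 S1=24 S2=12 S3=21 S4=24 blocked=[1, 2, 3, 4]
Op 4: conn=27 S1=24 S2=12 S3=21 S4=24 blocked=[]
Op 5: conn=14 S1=24 S2=12 S3=8 S4=24 blocked=[]
Op 6: conn=38 S1=24 S2=12 S3=8 S4=24 blocked=[]
Op 7: conn=22 S1=8 S2=12 S3=8 S4=24 blocked=[]
Op 8: conn=22 S1=24 S2=12 S3=8 S4=24 blocked=[]
Op 9: conn=22 S1=24 S2=12 S3=8 S4=33 blocked=[]
Op 10: conn=14 S1=24 S2=12 S3=0 S4=33 blocked=[3]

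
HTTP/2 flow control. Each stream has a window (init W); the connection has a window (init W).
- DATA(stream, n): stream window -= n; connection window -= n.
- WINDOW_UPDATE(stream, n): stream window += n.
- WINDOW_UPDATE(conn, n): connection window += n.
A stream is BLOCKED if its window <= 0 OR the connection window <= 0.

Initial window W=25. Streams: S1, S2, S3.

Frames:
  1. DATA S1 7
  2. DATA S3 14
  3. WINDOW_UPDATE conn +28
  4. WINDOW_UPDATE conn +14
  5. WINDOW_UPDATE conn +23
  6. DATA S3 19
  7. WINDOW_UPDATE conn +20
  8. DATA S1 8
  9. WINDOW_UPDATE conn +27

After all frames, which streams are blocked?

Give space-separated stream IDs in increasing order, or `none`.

Op 1: conn=18 S1=18 S2=25 S3=25 blocked=[]
Op 2: conn=4 S1=18 S2=25 S3=11 blocked=[]
Op 3: conn=32 S1=18 S2=25 S3=11 blocked=[]
Op 4: conn=46 S1=18 S2=25 S3=11 blocked=[]
Op 5: conn=69 S1=18 S2=25 S3=11 blocked=[]
Op 6: conn=50 S1=18 S2=25 S3=-8 blocked=[3]
Op 7: conn=70 S1=18 S2=25 S3=-8 blocked=[3]
Op 8: conn=62 S1=10 S2=25 S3=-8 blocked=[3]
Op 9: conn=89 S1=10 S2=25 S3=-8 blocked=[3]

Answer: S3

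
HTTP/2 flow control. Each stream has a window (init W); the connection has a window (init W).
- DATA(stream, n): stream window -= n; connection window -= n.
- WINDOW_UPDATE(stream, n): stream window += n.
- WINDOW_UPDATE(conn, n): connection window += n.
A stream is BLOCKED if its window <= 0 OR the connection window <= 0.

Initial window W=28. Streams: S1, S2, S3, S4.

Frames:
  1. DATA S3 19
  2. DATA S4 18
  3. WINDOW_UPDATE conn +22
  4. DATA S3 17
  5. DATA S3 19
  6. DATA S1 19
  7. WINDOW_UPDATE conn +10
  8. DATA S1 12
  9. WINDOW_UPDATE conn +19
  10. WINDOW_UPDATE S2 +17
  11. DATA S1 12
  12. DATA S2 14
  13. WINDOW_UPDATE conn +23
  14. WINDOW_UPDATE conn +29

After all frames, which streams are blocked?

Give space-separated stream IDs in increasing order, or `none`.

Answer: S1 S3

Derivation:
Op 1: conn=9 S1=28 S2=28 S3=9 S4=28 blocked=[]
Op 2: conn=-9 S1=28 S2=28 S3=9 S4=10 blocked=[1, 2, 3, 4]
Op 3: conn=13 S1=28 S2=28 S3=9 S4=10 blocked=[]
Op 4: conn=-4 S1=28 S2=28 S3=-8 S4=10 blocked=[1, 2, 3, 4]
Op 5: conn=-23 S1=28 S2=28 S3=-27 S4=10 blocked=[1, 2, 3, 4]
Op 6: conn=-42 S1=9 S2=28 S3=-27 S4=10 blocked=[1, 2, 3, 4]
Op 7: conn=-32 S1=9 S2=28 S3=-27 S4=10 blocked=[1, 2, 3, 4]
Op 8: conn=-44 S1=-3 S2=28 S3=-27 S4=10 blocked=[1, 2, 3, 4]
Op 9: conn=-25 S1=-3 S2=28 S3=-27 S4=10 blocked=[1, 2, 3, 4]
Op 10: conn=-25 S1=-3 S2=45 S3=-27 S4=10 blocked=[1, 2, 3, 4]
Op 11: conn=-37 S1=-15 S2=45 S3=-27 S4=10 blocked=[1, 2, 3, 4]
Op 12: conn=-51 S1=-15 S2=31 S3=-27 S4=10 blocked=[1, 2, 3, 4]
Op 13: conn=-28 S1=-15 S2=31 S3=-27 S4=10 blocked=[1, 2, 3, 4]
Op 14: conn=1 S1=-15 S2=31 S3=-27 S4=10 blocked=[1, 3]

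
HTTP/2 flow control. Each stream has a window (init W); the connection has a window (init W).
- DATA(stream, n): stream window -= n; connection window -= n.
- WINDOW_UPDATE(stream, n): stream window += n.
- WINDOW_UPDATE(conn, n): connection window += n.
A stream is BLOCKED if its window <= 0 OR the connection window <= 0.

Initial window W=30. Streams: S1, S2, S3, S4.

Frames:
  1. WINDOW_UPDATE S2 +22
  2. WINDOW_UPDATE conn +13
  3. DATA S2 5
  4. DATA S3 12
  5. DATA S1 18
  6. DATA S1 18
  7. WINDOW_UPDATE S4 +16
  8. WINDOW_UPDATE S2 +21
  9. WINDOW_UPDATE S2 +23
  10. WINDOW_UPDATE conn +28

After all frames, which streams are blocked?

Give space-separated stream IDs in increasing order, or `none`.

Answer: S1

Derivation:
Op 1: conn=30 S1=30 S2=52 S3=30 S4=30 blocked=[]
Op 2: conn=43 S1=30 S2=52 S3=30 S4=30 blocked=[]
Op 3: conn=38 S1=30 S2=47 S3=30 S4=30 blocked=[]
Op 4: conn=26 S1=30 S2=47 S3=18 S4=30 blocked=[]
Op 5: conn=8 S1=12 S2=47 S3=18 S4=30 blocked=[]
Op 6: conn=-10 S1=-6 S2=47 S3=18 S4=30 blocked=[1, 2, 3, 4]
Op 7: conn=-10 S1=-6 S2=47 S3=18 S4=46 blocked=[1, 2, 3, 4]
Op 8: conn=-10 S1=-6 S2=68 S3=18 S4=46 blocked=[1, 2, 3, 4]
Op 9: conn=-10 S1=-6 S2=91 S3=18 S4=46 blocked=[1, 2, 3, 4]
Op 10: conn=18 S1=-6 S2=91 S3=18 S4=46 blocked=[1]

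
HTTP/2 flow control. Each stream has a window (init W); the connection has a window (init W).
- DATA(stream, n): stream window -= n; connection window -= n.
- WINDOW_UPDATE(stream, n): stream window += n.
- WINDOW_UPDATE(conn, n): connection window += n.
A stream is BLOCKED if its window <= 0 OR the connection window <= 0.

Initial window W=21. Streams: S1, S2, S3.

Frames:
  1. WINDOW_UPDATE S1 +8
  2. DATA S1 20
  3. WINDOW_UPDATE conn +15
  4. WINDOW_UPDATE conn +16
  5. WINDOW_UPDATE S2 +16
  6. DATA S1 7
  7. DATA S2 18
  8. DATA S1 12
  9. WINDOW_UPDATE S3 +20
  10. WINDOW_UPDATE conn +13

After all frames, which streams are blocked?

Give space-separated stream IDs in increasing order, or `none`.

Answer: S1

Derivation:
Op 1: conn=21 S1=29 S2=21 S3=21 blocked=[]
Op 2: conn=1 S1=9 S2=21 S3=21 blocked=[]
Op 3: conn=16 S1=9 S2=21 S3=21 blocked=[]
Op 4: conn=32 S1=9 S2=21 S3=21 blocked=[]
Op 5: conn=32 S1=9 S2=37 S3=21 blocked=[]
Op 6: conn=25 S1=2 S2=37 S3=21 blocked=[]
Op 7: conn=7 S1=2 S2=19 S3=21 blocked=[]
Op 8: conn=-5 S1=-10 S2=19 S3=21 blocked=[1, 2, 3]
Op 9: conn=-5 S1=-10 S2=19 S3=41 blocked=[1, 2, 3]
Op 10: conn=8 S1=-10 S2=19 S3=41 blocked=[1]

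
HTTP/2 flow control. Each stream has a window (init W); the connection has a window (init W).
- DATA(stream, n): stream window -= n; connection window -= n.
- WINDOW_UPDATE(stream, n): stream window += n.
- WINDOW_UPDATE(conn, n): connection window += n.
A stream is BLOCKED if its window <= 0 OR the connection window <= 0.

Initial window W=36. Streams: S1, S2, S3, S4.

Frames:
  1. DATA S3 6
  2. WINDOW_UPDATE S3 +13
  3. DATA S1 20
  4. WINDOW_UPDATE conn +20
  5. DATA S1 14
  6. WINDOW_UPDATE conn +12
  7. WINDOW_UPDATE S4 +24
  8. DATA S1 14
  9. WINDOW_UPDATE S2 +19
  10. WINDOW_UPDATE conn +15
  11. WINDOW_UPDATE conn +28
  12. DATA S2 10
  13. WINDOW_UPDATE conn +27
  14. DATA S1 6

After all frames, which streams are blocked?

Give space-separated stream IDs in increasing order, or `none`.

Op 1: conn=30 S1=36 S2=36 S3=30 S4=36 blocked=[]
Op 2: conn=30 S1=36 S2=36 S3=43 S4=36 blocked=[]
Op 3: conn=10 S1=16 S2=36 S3=43 S4=36 blocked=[]
Op 4: conn=30 S1=16 S2=36 S3=43 S4=36 blocked=[]
Op 5: conn=16 S1=2 S2=36 S3=43 S4=36 blocked=[]
Op 6: conn=28 S1=2 S2=36 S3=43 S4=36 blocked=[]
Op 7: conn=28 S1=2 S2=36 S3=43 S4=60 blocked=[]
Op 8: conn=14 S1=-12 S2=36 S3=43 S4=60 blocked=[1]
Op 9: conn=14 S1=-12 S2=55 S3=43 S4=60 blocked=[1]
Op 10: conn=29 S1=-12 S2=55 S3=43 S4=60 blocked=[1]
Op 11: conn=57 S1=-12 S2=55 S3=43 S4=60 blocked=[1]
Op 12: conn=47 S1=-12 S2=45 S3=43 S4=60 blocked=[1]
Op 13: conn=74 S1=-12 S2=45 S3=43 S4=60 blocked=[1]
Op 14: conn=68 S1=-18 S2=45 S3=43 S4=60 blocked=[1]

Answer: S1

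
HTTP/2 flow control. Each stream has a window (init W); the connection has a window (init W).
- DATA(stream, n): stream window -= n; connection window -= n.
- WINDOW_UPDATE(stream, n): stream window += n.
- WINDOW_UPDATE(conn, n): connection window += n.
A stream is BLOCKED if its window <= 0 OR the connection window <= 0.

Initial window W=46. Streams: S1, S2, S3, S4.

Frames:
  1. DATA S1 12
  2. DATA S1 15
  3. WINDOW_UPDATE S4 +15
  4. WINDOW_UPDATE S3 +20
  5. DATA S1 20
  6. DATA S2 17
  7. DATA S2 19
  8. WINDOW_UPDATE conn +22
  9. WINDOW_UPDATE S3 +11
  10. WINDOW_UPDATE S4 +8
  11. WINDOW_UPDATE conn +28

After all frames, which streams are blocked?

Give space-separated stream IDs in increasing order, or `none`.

Answer: S1

Derivation:
Op 1: conn=34 S1=34 S2=46 S3=46 S4=46 blocked=[]
Op 2: conn=19 S1=19 S2=46 S3=46 S4=46 blocked=[]
Op 3: conn=19 S1=19 S2=46 S3=46 S4=61 blocked=[]
Op 4: conn=19 S1=19 S2=46 S3=66 S4=61 blocked=[]
Op 5: conn=-1 S1=-1 S2=46 S3=66 S4=61 blocked=[1, 2, 3, 4]
Op 6: conn=-18 S1=-1 S2=29 S3=66 S4=61 blocked=[1, 2, 3, 4]
Op 7: conn=-37 S1=-1 S2=10 S3=66 S4=61 blocked=[1, 2, 3, 4]
Op 8: conn=-15 S1=-1 S2=10 S3=66 S4=61 blocked=[1, 2, 3, 4]
Op 9: conn=-15 S1=-1 S2=10 S3=77 S4=61 blocked=[1, 2, 3, 4]
Op 10: conn=-15 S1=-1 S2=10 S3=77 S4=69 blocked=[1, 2, 3, 4]
Op 11: conn=13 S1=-1 S2=10 S3=77 S4=69 blocked=[1]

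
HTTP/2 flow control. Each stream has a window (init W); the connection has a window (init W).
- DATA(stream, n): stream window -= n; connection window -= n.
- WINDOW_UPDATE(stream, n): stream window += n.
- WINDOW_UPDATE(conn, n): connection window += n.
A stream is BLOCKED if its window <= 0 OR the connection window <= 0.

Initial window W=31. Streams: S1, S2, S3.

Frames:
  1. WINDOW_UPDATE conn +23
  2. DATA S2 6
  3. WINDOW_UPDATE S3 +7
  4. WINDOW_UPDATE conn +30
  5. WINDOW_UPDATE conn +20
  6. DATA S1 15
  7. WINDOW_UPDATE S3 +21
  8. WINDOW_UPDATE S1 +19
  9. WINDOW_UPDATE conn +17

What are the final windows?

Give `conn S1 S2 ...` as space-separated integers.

Op 1: conn=54 S1=31 S2=31 S3=31 blocked=[]
Op 2: conn=48 S1=31 S2=25 S3=31 blocked=[]
Op 3: conn=48 S1=31 S2=25 S3=38 blocked=[]
Op 4: conn=78 S1=31 S2=25 S3=38 blocked=[]
Op 5: conn=98 S1=31 S2=25 S3=38 blocked=[]
Op 6: conn=83 S1=16 S2=25 S3=38 blocked=[]
Op 7: conn=83 S1=16 S2=25 S3=59 blocked=[]
Op 8: conn=83 S1=35 S2=25 S3=59 blocked=[]
Op 9: conn=100 S1=35 S2=25 S3=59 blocked=[]

Answer: 100 35 25 59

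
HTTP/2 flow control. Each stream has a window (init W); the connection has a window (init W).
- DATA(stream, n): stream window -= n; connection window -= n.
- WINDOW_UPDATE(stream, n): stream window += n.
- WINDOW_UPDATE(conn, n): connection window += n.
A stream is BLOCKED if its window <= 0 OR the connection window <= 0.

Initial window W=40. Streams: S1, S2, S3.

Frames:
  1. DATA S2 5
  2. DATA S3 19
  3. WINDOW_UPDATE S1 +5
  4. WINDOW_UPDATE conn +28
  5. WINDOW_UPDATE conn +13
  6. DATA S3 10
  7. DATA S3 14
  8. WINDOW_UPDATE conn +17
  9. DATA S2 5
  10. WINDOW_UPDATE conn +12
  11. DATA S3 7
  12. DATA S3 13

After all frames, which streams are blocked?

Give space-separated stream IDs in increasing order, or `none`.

Answer: S3

Derivation:
Op 1: conn=35 S1=40 S2=35 S3=40 blocked=[]
Op 2: conn=16 S1=40 S2=35 S3=21 blocked=[]
Op 3: conn=16 S1=45 S2=35 S3=21 blocked=[]
Op 4: conn=44 S1=45 S2=35 S3=21 blocked=[]
Op 5: conn=57 S1=45 S2=35 S3=21 blocked=[]
Op 6: conn=47 S1=45 S2=35 S3=11 blocked=[]
Op 7: conn=33 S1=45 S2=35 S3=-3 blocked=[3]
Op 8: conn=50 S1=45 S2=35 S3=-3 blocked=[3]
Op 9: conn=45 S1=45 S2=30 S3=-3 blocked=[3]
Op 10: conn=57 S1=45 S2=30 S3=-3 blocked=[3]
Op 11: conn=50 S1=45 S2=30 S3=-10 blocked=[3]
Op 12: conn=37 S1=45 S2=30 S3=-23 blocked=[3]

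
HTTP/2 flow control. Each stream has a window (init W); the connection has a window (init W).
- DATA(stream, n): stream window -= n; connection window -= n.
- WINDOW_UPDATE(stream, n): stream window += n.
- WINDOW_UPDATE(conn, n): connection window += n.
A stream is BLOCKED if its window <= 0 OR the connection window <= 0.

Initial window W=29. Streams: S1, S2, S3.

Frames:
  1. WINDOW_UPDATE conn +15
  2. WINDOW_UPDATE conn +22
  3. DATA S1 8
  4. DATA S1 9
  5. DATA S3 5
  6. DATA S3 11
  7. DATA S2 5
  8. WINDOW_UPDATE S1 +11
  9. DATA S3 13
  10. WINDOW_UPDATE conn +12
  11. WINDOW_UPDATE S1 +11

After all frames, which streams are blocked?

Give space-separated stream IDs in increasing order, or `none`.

Answer: S3

Derivation:
Op 1: conn=44 S1=29 S2=29 S3=29 blocked=[]
Op 2: conn=66 S1=29 S2=29 S3=29 blocked=[]
Op 3: conn=58 S1=21 S2=29 S3=29 blocked=[]
Op 4: conn=49 S1=12 S2=29 S3=29 blocked=[]
Op 5: conn=44 S1=12 S2=29 S3=24 blocked=[]
Op 6: conn=33 S1=12 S2=29 S3=13 blocked=[]
Op 7: conn=28 S1=12 S2=24 S3=13 blocked=[]
Op 8: conn=28 S1=23 S2=24 S3=13 blocked=[]
Op 9: conn=15 S1=23 S2=24 S3=0 blocked=[3]
Op 10: conn=27 S1=23 S2=24 S3=0 blocked=[3]
Op 11: conn=27 S1=34 S2=24 S3=0 blocked=[3]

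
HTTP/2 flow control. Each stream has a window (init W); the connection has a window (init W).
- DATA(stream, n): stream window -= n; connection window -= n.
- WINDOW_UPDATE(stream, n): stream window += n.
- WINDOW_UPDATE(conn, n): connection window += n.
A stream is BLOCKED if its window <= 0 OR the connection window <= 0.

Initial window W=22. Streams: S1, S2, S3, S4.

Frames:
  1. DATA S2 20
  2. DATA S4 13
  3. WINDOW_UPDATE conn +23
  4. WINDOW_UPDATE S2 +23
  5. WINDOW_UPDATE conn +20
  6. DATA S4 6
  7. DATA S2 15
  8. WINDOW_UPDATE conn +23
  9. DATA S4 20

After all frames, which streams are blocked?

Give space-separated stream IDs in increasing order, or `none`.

Answer: S4

Derivation:
Op 1: conn=2 S1=22 S2=2 S3=22 S4=22 blocked=[]
Op 2: conn=-11 S1=22 S2=2 S3=22 S4=9 blocked=[1, 2, 3, 4]
Op 3: conn=12 S1=22 S2=2 S3=22 S4=9 blocked=[]
Op 4: conn=12 S1=22 S2=25 S3=22 S4=9 blocked=[]
Op 5: conn=32 S1=22 S2=25 S3=22 S4=9 blocked=[]
Op 6: conn=26 S1=22 S2=25 S3=22 S4=3 blocked=[]
Op 7: conn=11 S1=22 S2=10 S3=22 S4=3 blocked=[]
Op 8: conn=34 S1=22 S2=10 S3=22 S4=3 blocked=[]
Op 9: conn=14 S1=22 S2=10 S3=22 S4=-17 blocked=[4]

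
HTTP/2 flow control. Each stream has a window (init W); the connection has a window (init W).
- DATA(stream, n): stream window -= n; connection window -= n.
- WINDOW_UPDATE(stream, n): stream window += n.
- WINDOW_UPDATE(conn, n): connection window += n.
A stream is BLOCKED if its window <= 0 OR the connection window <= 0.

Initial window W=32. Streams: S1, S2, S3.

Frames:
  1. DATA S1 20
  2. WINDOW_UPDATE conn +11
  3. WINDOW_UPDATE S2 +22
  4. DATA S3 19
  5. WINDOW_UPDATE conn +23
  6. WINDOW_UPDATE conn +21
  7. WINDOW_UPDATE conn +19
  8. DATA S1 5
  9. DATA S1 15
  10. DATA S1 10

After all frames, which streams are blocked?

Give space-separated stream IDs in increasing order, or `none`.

Answer: S1

Derivation:
Op 1: conn=12 S1=12 S2=32 S3=32 blocked=[]
Op 2: conn=23 S1=12 S2=32 S3=32 blocked=[]
Op 3: conn=23 S1=12 S2=54 S3=32 blocked=[]
Op 4: conn=4 S1=12 S2=54 S3=13 blocked=[]
Op 5: conn=27 S1=12 S2=54 S3=13 blocked=[]
Op 6: conn=48 S1=12 S2=54 S3=13 blocked=[]
Op 7: conn=67 S1=12 S2=54 S3=13 blocked=[]
Op 8: conn=62 S1=7 S2=54 S3=13 blocked=[]
Op 9: conn=47 S1=-8 S2=54 S3=13 blocked=[1]
Op 10: conn=37 S1=-18 S2=54 S3=13 blocked=[1]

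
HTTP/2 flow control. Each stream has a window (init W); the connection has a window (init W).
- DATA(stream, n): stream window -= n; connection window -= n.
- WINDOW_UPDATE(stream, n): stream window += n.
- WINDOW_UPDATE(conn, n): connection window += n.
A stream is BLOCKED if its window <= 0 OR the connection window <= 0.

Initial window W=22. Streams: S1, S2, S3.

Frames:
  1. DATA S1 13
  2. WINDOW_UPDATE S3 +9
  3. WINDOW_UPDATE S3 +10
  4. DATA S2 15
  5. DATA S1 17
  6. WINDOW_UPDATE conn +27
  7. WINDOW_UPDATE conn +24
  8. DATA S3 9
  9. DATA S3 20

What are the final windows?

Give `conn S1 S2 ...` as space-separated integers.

Answer: -1 -8 7 12

Derivation:
Op 1: conn=9 S1=9 S2=22 S3=22 blocked=[]
Op 2: conn=9 S1=9 S2=22 S3=31 blocked=[]
Op 3: conn=9 S1=9 S2=22 S3=41 blocked=[]
Op 4: conn=-6 S1=9 S2=7 S3=41 blocked=[1, 2, 3]
Op 5: conn=-23 S1=-8 S2=7 S3=41 blocked=[1, 2, 3]
Op 6: conn=4 S1=-8 S2=7 S3=41 blocked=[1]
Op 7: conn=28 S1=-8 S2=7 S3=41 blocked=[1]
Op 8: conn=19 S1=-8 S2=7 S3=32 blocked=[1]
Op 9: conn=-1 S1=-8 S2=7 S3=12 blocked=[1, 2, 3]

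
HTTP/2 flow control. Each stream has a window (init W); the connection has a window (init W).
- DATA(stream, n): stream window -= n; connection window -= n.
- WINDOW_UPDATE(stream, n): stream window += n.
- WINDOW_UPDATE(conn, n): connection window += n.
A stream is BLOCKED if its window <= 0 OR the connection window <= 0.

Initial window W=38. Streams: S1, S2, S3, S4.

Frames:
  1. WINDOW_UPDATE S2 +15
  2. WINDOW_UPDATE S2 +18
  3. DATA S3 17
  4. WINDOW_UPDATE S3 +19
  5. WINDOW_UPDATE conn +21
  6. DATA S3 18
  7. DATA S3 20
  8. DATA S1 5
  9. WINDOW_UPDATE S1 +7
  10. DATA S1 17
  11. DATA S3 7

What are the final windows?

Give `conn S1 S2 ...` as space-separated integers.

Answer: -25 23 71 -5 38

Derivation:
Op 1: conn=38 S1=38 S2=53 S3=38 S4=38 blocked=[]
Op 2: conn=38 S1=38 S2=71 S3=38 S4=38 blocked=[]
Op 3: conn=21 S1=38 S2=71 S3=21 S4=38 blocked=[]
Op 4: conn=21 S1=38 S2=71 S3=40 S4=38 blocked=[]
Op 5: conn=42 S1=38 S2=71 S3=40 S4=38 blocked=[]
Op 6: conn=24 S1=38 S2=71 S3=22 S4=38 blocked=[]
Op 7: conn=4 S1=38 S2=71 S3=2 S4=38 blocked=[]
Op 8: conn=-1 S1=33 S2=71 S3=2 S4=38 blocked=[1, 2, 3, 4]
Op 9: conn=-1 S1=40 S2=71 S3=2 S4=38 blocked=[1, 2, 3, 4]
Op 10: conn=-18 S1=23 S2=71 S3=2 S4=38 blocked=[1, 2, 3, 4]
Op 11: conn=-25 S1=23 S2=71 S3=-5 S4=38 blocked=[1, 2, 3, 4]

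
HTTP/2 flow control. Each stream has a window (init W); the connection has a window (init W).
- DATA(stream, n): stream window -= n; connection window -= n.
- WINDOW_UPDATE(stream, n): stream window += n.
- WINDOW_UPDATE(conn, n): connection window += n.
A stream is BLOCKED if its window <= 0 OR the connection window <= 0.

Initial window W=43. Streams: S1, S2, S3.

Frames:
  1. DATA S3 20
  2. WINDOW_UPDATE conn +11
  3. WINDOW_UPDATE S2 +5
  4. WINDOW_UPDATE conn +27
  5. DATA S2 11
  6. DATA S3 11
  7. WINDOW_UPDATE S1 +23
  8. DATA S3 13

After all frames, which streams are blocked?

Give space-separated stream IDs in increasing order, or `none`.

Op 1: conn=23 S1=43 S2=43 S3=23 blocked=[]
Op 2: conn=34 S1=43 S2=43 S3=23 blocked=[]
Op 3: conn=34 S1=43 S2=48 S3=23 blocked=[]
Op 4: conn=61 S1=43 S2=48 S3=23 blocked=[]
Op 5: conn=50 S1=43 S2=37 S3=23 blocked=[]
Op 6: conn=39 S1=43 S2=37 S3=12 blocked=[]
Op 7: conn=39 S1=66 S2=37 S3=12 blocked=[]
Op 8: conn=26 S1=66 S2=37 S3=-1 blocked=[3]

Answer: S3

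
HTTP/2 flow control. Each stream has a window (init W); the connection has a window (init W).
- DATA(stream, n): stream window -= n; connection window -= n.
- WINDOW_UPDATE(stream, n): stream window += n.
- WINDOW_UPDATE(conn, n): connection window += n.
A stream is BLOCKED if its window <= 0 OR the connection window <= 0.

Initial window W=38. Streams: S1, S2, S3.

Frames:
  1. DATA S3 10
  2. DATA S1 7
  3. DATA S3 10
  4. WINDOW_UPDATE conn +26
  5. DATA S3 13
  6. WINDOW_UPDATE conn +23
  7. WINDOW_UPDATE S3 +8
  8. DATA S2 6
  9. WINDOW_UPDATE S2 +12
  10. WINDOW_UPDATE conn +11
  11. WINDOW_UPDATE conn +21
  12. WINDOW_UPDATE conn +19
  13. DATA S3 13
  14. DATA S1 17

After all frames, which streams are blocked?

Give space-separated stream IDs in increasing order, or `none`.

Op 1: conn=28 S1=38 S2=38 S3=28 blocked=[]
Op 2: conn=21 S1=31 S2=38 S3=28 blocked=[]
Op 3: conn=11 S1=31 S2=38 S3=18 blocked=[]
Op 4: conn=37 S1=31 S2=38 S3=18 blocked=[]
Op 5: conn=24 S1=31 S2=38 S3=5 blocked=[]
Op 6: conn=47 S1=31 S2=38 S3=5 blocked=[]
Op 7: conn=47 S1=31 S2=38 S3=13 blocked=[]
Op 8: conn=41 S1=31 S2=32 S3=13 blocked=[]
Op 9: conn=41 S1=31 S2=44 S3=13 blocked=[]
Op 10: conn=52 S1=31 S2=44 S3=13 blocked=[]
Op 11: conn=73 S1=31 S2=44 S3=13 blocked=[]
Op 12: conn=92 S1=31 S2=44 S3=13 blocked=[]
Op 13: conn=79 S1=31 S2=44 S3=0 blocked=[3]
Op 14: conn=62 S1=14 S2=44 S3=0 blocked=[3]

Answer: S3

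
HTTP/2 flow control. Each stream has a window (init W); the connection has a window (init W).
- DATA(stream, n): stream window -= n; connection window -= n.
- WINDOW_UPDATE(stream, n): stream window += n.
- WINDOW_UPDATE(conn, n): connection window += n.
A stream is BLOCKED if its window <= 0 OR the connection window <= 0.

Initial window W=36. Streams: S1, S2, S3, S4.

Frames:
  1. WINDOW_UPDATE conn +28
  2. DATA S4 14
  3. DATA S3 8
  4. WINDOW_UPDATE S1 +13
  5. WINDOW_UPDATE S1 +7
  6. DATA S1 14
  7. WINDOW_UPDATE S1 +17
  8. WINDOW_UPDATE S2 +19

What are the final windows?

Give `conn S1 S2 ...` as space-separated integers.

Op 1: conn=64 S1=36 S2=36 S3=36 S4=36 blocked=[]
Op 2: conn=50 S1=36 S2=36 S3=36 S4=22 blocked=[]
Op 3: conn=42 S1=36 S2=36 S3=28 S4=22 blocked=[]
Op 4: conn=42 S1=49 S2=36 S3=28 S4=22 blocked=[]
Op 5: conn=42 S1=56 S2=36 S3=28 S4=22 blocked=[]
Op 6: conn=28 S1=42 S2=36 S3=28 S4=22 blocked=[]
Op 7: conn=28 S1=59 S2=36 S3=28 S4=22 blocked=[]
Op 8: conn=28 S1=59 S2=55 S3=28 S4=22 blocked=[]

Answer: 28 59 55 28 22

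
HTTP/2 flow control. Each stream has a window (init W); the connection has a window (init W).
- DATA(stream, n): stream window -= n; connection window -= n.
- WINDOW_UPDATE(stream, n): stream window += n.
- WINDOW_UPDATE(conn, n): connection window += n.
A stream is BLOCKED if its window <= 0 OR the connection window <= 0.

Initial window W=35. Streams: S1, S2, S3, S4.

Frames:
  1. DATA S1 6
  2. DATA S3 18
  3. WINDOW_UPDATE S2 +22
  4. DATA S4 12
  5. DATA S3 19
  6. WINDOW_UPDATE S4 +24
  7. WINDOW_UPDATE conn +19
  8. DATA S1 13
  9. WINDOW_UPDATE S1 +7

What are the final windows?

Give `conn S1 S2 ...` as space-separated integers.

Op 1: conn=29 S1=29 S2=35 S3=35 S4=35 blocked=[]
Op 2: conn=11 S1=29 S2=35 S3=17 S4=35 blocked=[]
Op 3: conn=11 S1=29 S2=57 S3=17 S4=35 blocked=[]
Op 4: conn=-1 S1=29 S2=57 S3=17 S4=23 blocked=[1, 2, 3, 4]
Op 5: conn=-20 S1=29 S2=57 S3=-2 S4=23 blocked=[1, 2, 3, 4]
Op 6: conn=-20 S1=29 S2=57 S3=-2 S4=47 blocked=[1, 2, 3, 4]
Op 7: conn=-1 S1=29 S2=57 S3=-2 S4=47 blocked=[1, 2, 3, 4]
Op 8: conn=-14 S1=16 S2=57 S3=-2 S4=47 blocked=[1, 2, 3, 4]
Op 9: conn=-14 S1=23 S2=57 S3=-2 S4=47 blocked=[1, 2, 3, 4]

Answer: -14 23 57 -2 47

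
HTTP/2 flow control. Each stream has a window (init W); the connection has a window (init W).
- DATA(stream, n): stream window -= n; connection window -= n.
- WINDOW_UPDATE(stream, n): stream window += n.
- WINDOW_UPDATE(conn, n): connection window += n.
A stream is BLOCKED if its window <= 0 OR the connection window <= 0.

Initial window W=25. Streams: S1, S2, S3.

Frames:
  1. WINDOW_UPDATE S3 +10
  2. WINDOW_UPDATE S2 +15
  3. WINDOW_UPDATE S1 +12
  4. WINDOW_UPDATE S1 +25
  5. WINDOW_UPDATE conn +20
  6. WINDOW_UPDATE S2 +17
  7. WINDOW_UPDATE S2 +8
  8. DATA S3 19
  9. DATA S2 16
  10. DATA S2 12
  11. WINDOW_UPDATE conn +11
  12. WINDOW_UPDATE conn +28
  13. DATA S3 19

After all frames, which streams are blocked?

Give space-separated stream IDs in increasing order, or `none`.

Answer: S3

Derivation:
Op 1: conn=25 S1=25 S2=25 S3=35 blocked=[]
Op 2: conn=25 S1=25 S2=40 S3=35 blocked=[]
Op 3: conn=25 S1=37 S2=40 S3=35 blocked=[]
Op 4: conn=25 S1=62 S2=40 S3=35 blocked=[]
Op 5: conn=45 S1=62 S2=40 S3=35 blocked=[]
Op 6: conn=45 S1=62 S2=57 S3=35 blocked=[]
Op 7: conn=45 S1=62 S2=65 S3=35 blocked=[]
Op 8: conn=26 S1=62 S2=65 S3=16 blocked=[]
Op 9: conn=10 S1=62 S2=49 S3=16 blocked=[]
Op 10: conn=-2 S1=62 S2=37 S3=16 blocked=[1, 2, 3]
Op 11: conn=9 S1=62 S2=37 S3=16 blocked=[]
Op 12: conn=37 S1=62 S2=37 S3=16 blocked=[]
Op 13: conn=18 S1=62 S2=37 S3=-3 blocked=[3]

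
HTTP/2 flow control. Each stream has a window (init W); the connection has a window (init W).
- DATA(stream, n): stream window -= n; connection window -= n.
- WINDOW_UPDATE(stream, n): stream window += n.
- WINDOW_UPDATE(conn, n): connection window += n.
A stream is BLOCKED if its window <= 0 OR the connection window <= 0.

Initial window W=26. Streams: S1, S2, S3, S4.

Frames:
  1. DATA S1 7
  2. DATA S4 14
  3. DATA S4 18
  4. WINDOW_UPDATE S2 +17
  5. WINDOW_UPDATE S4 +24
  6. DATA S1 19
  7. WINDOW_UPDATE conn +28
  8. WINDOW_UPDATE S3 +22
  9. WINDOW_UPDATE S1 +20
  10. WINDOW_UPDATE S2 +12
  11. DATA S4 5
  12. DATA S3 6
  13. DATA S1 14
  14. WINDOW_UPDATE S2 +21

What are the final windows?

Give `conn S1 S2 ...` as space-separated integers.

Op 1: conn=19 S1=19 S2=26 S3=26 S4=26 blocked=[]
Op 2: conn=5 S1=19 S2=26 S3=26 S4=12 blocked=[]
Op 3: conn=-13 S1=19 S2=26 S3=26 S4=-6 blocked=[1, 2, 3, 4]
Op 4: conn=-13 S1=19 S2=43 S3=26 S4=-6 blocked=[1, 2, 3, 4]
Op 5: conn=-13 S1=19 S2=43 S3=26 S4=18 blocked=[1, 2, 3, 4]
Op 6: conn=-32 S1=0 S2=43 S3=26 S4=18 blocked=[1, 2, 3, 4]
Op 7: conn=-4 S1=0 S2=43 S3=26 S4=18 blocked=[1, 2, 3, 4]
Op 8: conn=-4 S1=0 S2=43 S3=48 S4=18 blocked=[1, 2, 3, 4]
Op 9: conn=-4 S1=20 S2=43 S3=48 S4=18 blocked=[1, 2, 3, 4]
Op 10: conn=-4 S1=20 S2=55 S3=48 S4=18 blocked=[1, 2, 3, 4]
Op 11: conn=-9 S1=20 S2=55 S3=48 S4=13 blocked=[1, 2, 3, 4]
Op 12: conn=-15 S1=20 S2=55 S3=42 S4=13 blocked=[1, 2, 3, 4]
Op 13: conn=-29 S1=6 S2=55 S3=42 S4=13 blocked=[1, 2, 3, 4]
Op 14: conn=-29 S1=6 S2=76 S3=42 S4=13 blocked=[1, 2, 3, 4]

Answer: -29 6 76 42 13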